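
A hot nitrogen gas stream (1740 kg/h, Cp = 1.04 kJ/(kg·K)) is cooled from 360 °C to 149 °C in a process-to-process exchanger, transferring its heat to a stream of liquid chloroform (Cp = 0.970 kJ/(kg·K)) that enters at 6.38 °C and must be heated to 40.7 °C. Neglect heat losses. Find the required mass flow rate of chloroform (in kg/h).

Heat released by hot stream: Q = 1740 × 1.04 × (360 − 149) = 381830 kJ/h
Energy balance on cold side (adiabatic exchanger): Q = ṁ_c·Cp_c·(T_c,out − T_c,in)
ṁ_c = 381830 / [0.970 × (40.7 − 6.38)] = 11470 kg/h

ṁ_c = 11500 kg/h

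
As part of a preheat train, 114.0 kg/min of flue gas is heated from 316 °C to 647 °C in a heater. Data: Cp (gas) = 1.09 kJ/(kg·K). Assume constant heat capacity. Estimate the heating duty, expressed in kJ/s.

Q = 686 kJ/s

Q = ṁ·Cp·ΔT = 114.0 × 1.09 × (647 − 316) = 41130 kJ/min
Converting: 41130 / 60 s = 685.5 kW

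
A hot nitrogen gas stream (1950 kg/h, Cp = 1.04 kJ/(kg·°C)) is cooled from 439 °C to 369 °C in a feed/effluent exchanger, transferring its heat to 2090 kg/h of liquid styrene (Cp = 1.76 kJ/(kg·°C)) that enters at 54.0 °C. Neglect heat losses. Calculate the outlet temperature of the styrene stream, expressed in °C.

T_c,out = 92.6 °C

Heat released by hot stream: Q = 1950 × 1.04 × (439 − 369) = 141960 kJ/h
Energy balance on cold side (adiabatic exchanger): Q = ṁ_c·Cp_c·(T_c,out − T_c,in)
T_c,out = 54.0 + 141960/(2090 × 1.76) = 92.593 °C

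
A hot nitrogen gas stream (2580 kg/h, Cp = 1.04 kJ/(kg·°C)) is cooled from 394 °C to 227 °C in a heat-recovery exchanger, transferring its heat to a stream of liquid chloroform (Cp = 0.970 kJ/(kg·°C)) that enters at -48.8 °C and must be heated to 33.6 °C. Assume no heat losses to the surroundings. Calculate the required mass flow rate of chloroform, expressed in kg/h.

Heat released by hot stream: Q = 2580 × 1.04 × (394 − 227) = 448090 kJ/h
Energy balance on cold side (adiabatic exchanger): Q = ṁ_c·Cp_c·(T_c,out − T_c,in)
ṁ_c = 448090 / [0.970 × (33.6 − -48.8)] = 5606.2 kg/h

ṁ_c = 5610 kg/h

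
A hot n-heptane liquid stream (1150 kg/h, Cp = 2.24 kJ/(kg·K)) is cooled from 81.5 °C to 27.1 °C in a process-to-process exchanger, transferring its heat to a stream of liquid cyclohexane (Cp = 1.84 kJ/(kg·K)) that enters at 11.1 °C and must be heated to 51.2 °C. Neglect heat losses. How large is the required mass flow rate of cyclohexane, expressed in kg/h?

ṁ_c = 1900 kg/h

Heat released by hot stream: Q = 1150 × 2.24 × (81.5 − 27.1) = 140130 kJ/h
Energy balance on cold side (adiabatic exchanger): Q = ṁ_c·Cp_c·(T_c,out − T_c,in)
ṁ_c = 140130 / [1.84 × (51.2 − 11.1)] = 1899.3 kg/h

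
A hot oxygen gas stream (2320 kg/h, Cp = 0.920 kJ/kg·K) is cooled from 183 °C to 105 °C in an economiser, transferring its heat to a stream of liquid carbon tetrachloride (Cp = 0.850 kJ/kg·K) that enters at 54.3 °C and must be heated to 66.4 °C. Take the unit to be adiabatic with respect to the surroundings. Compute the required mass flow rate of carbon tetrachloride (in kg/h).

ṁ_c = 16200 kg/h

Heat released by hot stream: Q = 2320 × 0.920 × (183 − 105) = 166480 kJ/h
Energy balance on cold side (adiabatic exchanger): Q = ṁ_c·Cp_c·(T_c,out − T_c,in)
ṁ_c = 166480 / [0.850 × (66.4 − 54.3)] = 16187 kg/h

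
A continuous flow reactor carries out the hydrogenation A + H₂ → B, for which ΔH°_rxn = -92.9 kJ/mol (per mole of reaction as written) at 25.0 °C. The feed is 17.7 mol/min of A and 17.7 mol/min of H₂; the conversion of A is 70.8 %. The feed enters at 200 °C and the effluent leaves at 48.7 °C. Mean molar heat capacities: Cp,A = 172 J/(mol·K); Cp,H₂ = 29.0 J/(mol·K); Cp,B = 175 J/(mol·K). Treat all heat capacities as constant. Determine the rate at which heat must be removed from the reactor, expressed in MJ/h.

Extent of reaction ξ = 0.708 × 17.7 = 12.532 mol/min
Reaction term: ξ·ΔH°_rxn = 12.532 × -92.9 = -1164.2 kJ/min
Sensible, feed 200→25 °C: -622.6 kJ/min
Outlet flows (mol/min): A 5.1684, H₂ 5.1684, B 12.532
Sensible, products 25→48.7 °C: 76.596 kJ/min
Q = ΔH = -1710.2 kJ/min = -28.503 kW
Heat removed = 102.61 MJ/h

Q_out = 103 MJ/h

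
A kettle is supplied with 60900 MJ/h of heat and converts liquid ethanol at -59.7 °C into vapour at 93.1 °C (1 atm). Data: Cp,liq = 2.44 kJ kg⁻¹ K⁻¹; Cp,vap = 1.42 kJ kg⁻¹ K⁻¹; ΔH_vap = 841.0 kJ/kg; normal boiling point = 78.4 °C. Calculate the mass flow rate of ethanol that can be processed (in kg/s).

Δh = 2.44×(78.4−-59.7) + 841.0 + 1.42×(93.1−78.4) = 1198.8 kJ/kg
Q = 60900 MJ/h = 16917 kJ/s = 16917 kJ/s
ṁ = Q/Δh = 16917 / 1198.8 = 14.111 kg/s

ṁ = 14.1 kg/s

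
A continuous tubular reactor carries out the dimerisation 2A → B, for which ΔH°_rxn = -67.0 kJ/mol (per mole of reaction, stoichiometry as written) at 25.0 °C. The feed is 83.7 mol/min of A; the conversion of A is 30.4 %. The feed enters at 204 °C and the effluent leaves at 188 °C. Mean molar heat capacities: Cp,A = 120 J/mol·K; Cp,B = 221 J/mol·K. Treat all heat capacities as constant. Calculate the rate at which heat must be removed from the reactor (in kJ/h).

Extent of reaction ξ = 0.304 × 83.7 / 2 = 12.722 mol/min
Reaction term: ξ·ΔH°_rxn = 12.722 × -67.0 = -852.4 kJ/min
Sensible, feed 204→25 °C: -1797.9 kJ/min
Outlet flows (mol/min): A 58.255, B 12.722
Sensible, products 25→188 °C: 1597.8 kJ/min
Q = ΔH = -1052.5 kJ/min = -17.542 kW
Heat removed = 63150 kJ/h

Q_out = 63200 kJ/h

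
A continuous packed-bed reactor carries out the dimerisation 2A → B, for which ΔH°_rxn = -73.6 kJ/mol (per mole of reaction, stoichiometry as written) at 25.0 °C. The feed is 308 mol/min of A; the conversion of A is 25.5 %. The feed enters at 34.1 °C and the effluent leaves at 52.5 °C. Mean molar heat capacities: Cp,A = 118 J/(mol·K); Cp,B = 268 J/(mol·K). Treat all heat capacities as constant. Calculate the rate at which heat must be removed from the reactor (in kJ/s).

Extent of reaction ξ = 0.255 × 308 / 2 = 39.27 mol/min
Reaction term: ξ·ΔH°_rxn = 39.27 × -73.6 = -2890.3 kJ/min
Sensible, feed 34.1→25 °C: -330.73 kJ/min
Outlet flows (mol/min): A 229.46, B 39.27
Sensible, products 25→52.5 °C: 1034 kJ/min
Q = ΔH = -2187 kJ/min = -36.45 kW
Heat removed = 36.45 kJ/s

Q_out = 36.4 kJ/s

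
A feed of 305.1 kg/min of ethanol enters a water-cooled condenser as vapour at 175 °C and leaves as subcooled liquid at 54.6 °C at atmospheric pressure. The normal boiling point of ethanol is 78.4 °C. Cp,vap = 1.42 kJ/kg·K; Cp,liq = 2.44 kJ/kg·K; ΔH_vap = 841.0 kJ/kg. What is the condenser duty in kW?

Q_c = 5270 kW

vapour 175→78.4 °C: -137.17 kJ/kg
condensation at 78.4 °C: -841 kJ/kg
liquid 78.4→54.6 °C: -58.072 kJ/kg
Δh = -137.17 + -841 + -58.072 = -1036.2 kJ/kg
Q = ṁ·Δh = 305.1 kg/min × -1036.2 kJ/kg = -316160 kJ/min
|Q| = 5269.3 kW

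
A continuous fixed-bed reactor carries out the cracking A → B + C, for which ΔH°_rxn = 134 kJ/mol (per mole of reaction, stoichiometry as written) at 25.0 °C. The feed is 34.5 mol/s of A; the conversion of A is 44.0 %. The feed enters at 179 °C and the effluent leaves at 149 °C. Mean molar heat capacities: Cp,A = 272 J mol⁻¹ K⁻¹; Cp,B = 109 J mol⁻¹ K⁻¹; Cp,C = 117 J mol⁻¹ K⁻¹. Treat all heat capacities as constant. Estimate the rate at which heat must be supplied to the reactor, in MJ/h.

Extent of reaction ξ = 0.440 × 34.5 = 15.18 mol/s
Reaction term: ξ·ΔH°_rxn = 15.18 × 134 = 2034.1 kJ/s
Sensible, feed 179→25 °C: -1445.1 kJ/s
Outlet flows (mol/s): A 19.32, B 15.18, C 15.18
Sensible, products 25→149 °C: 1077 kJ/s
Q = ΔH = 1666 kJ/s = 1666 kW
Heat supplied = 5997.6 MJ/h

Q_in = 6000 MJ/h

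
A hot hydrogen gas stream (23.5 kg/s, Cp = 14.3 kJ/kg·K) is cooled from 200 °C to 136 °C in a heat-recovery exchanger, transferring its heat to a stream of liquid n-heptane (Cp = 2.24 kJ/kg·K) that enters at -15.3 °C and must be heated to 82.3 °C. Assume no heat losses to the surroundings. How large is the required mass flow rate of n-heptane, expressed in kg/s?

ṁ_c = 98.4 kg/s

Heat released by hot stream: Q = 23.5 × 14.3 × (200 − 136) = 21507 kJ/s
Energy balance on cold side (adiabatic exchanger): Q = ṁ_c·Cp_c·(T_c,out − T_c,in)
ṁ_c = 21507 / [2.24 × (82.3 − -15.3)] = 98.375 kg/s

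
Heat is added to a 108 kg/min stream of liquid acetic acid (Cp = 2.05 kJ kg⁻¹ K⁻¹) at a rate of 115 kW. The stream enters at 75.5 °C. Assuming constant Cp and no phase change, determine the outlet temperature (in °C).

T_out = 107 °C

Q = 115 kW = 6900 kJ/min
ΔT = Q/(ṁ·Cp) = 6900/(108×2.05) = 31.165 K
T_out = 75.5 + 31.165 = 106.67 °C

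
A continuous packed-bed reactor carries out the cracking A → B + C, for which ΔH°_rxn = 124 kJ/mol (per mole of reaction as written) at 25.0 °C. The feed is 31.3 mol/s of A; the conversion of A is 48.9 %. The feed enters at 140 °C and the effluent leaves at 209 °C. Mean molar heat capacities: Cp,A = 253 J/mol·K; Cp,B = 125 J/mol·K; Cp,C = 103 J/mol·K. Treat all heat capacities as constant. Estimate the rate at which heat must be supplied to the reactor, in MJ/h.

Q_in = 8550 MJ/h

Extent of reaction ξ = 0.489 × 31.3 = 15.306 mol/s
Reaction term: ξ·ΔH°_rxn = 15.306 × 124 = 1897.9 kJ/s
Sensible, feed 140→25 °C: -910.67 kJ/s
Outlet flows (mol/s): A 15.994, B 15.306, C 15.306
Sensible, products 25→209 °C: 1386.7 kJ/s
Q = ΔH = 2373.9 kJ/s = 2373.9 kW
Heat supplied = 8546.1 MJ/h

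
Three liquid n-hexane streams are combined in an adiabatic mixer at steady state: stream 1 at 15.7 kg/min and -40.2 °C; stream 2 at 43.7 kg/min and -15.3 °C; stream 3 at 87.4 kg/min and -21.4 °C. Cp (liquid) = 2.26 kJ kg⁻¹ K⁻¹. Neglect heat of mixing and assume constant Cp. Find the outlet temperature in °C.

No heat crosses the boundary, so H_out = H_in.
T_out = Σ ṁᵢCp,ᵢTᵢ / Σ ṁᵢCp,ᵢ
      = -7164.4 / 331.77 = -21.595 °C

T_out = -21.6 °C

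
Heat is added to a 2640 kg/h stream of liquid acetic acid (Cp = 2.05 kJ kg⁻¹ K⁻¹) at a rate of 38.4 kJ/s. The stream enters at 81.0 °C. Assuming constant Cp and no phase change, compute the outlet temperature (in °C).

Q = 38.4 kJ/s = 138240 kJ/h
ΔT = Q/(ṁ·Cp) = 138240/(2640×2.05) = 25.543 K
T_out = 81.0 + 25.543 = 106.54 °C

T_out = 107 °C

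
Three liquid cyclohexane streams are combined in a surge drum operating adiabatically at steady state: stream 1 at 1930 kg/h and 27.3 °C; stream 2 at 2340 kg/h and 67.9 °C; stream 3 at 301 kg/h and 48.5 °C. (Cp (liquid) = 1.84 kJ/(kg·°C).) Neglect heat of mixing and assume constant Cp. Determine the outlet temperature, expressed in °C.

Energy balance with Q = 0: Σ ṁᵢCp,ᵢ(T_out − Tᵢ) = 0
Σ ṁᵢCp,ᵢTᵢ = 1930×1.84×27.3 + 2340×1.84×67.9 + 301×1.84×48.5 = 416160
Σ ṁᵢCp,ᵢ = 1930×1.84 + 2340×1.84 + 301×1.84 = 8410.6
T_out = 416160 / 8410.6 = 49.48 °C

T_out = 49.5 °C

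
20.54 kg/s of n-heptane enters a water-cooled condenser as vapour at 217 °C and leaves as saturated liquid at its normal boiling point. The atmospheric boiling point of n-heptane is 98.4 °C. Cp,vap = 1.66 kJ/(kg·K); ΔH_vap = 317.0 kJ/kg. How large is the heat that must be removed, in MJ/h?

Q_c = 38000 MJ/h

vapour 217→98.4 °C: -196.88 kJ/kg
condensation at 98.4 °C: -317 kJ/kg
Δh = -196.88 + -317 = -513.88 kJ/kg
Q = ṁ·Δh = 20.54 kg/s × -513.88 kJ/kg = -10555 kJ/s
|Q| = 10555 kW = 37998 MJ/h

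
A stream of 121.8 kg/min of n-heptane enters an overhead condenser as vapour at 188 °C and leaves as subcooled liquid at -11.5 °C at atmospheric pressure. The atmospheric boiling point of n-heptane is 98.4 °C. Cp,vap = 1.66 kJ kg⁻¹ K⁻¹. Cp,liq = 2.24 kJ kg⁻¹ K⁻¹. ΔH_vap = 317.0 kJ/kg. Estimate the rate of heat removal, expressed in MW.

vapour 188→98.4 °C: -148.74 kJ/kg
condensation at 98.4 °C: -317 kJ/kg
liquid 98.4→-11.5 °C: -246.18 kJ/kg
Δh = -148.74 + -317 + -246.18 = -711.91 kJ/kg
Q = ṁ·Δh = 121.8 kg/min × -711.91 kJ/kg = -86711 kJ/min
|Q| = 1445.2 kW = 1.4452 MW

Q_c = 1.45 MW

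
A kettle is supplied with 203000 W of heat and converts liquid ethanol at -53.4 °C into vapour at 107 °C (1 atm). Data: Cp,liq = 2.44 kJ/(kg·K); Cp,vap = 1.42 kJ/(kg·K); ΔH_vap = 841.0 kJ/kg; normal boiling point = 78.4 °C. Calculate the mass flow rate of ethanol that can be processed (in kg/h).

Δh = 2.44×(78.4−-53.4) + 841.0 + 1.42×(107−78.4) = 1203.2 kJ/kg
Q = 203000 W = 203 kJ/s = 730800 kJ/h
ṁ = Q/Δh = 730800 / 1203.2 = 607.38 kg/h

ṁ = 607 kg/h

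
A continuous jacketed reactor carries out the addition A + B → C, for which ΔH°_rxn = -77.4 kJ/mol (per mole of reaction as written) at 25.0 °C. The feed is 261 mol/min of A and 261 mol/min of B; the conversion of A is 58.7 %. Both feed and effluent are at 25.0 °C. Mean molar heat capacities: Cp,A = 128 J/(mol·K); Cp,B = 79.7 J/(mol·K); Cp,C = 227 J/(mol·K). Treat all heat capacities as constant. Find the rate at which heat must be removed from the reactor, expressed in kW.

Q_out = 198 kW

Extent of reaction ξ = 0.587 × 261 = 153.21 mol/min
Reaction term: ξ·ΔH°_rxn = 153.21 × -77.4 = -11858 kJ/min
Q = ΔH = -11858 kJ/min = -197.64 kW
Heat removed = 197.64 kW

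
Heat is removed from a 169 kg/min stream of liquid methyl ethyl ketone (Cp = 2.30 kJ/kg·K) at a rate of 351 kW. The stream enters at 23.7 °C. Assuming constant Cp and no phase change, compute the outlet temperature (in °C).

T_out = -30.5 °C

Q = 351 kW = 21060 kJ/min
ΔT = Q/(ṁ·Cp) = 21060/(169×2.30) = 54.181 K
T_out = 23.7 − 54.181 = -30.481 °C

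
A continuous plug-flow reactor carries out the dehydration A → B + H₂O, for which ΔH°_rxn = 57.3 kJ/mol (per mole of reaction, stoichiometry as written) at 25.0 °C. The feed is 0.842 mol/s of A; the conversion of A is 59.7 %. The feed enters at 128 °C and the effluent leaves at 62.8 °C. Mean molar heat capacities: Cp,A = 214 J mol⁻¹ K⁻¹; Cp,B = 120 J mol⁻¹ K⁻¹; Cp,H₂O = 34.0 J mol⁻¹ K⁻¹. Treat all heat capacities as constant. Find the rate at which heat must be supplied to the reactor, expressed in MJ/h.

Q_in = 57.3 MJ/h

Extent of reaction ξ = 0.597 × 0.842 = 0.50267 mol/s
Reaction term: ξ·ΔH°_rxn = 0.50267 × 57.3 = 28.803 kJ/s
Sensible, feed 128→25 °C: -18.559 kJ/s
Outlet flows (mol/s): A 0.33933, B 0.50267, H₂O 0.50267
Sensible, products 25→62.8 °C: 5.671 kJ/s
Q = ΔH = 15.915 kJ/s = 15.915 kW
Heat supplied = 57.294 MJ/h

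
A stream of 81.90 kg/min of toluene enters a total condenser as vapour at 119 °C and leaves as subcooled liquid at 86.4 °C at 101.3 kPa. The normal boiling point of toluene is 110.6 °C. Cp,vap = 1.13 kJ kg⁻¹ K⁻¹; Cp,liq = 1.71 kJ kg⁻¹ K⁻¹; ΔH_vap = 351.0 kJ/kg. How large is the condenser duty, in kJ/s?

Q_c = 549 kJ/s

vapour 119→110.6 °C: -9.492 kJ/kg
condensation at 110.6 °C: -351 kJ/kg
liquid 110.6→86.4 °C: -41.382 kJ/kg
Δh = -9.492 + -351 + -41.382 = -401.87 kJ/kg
Q = ṁ·Δh = 81.90 kg/min × -401.87 kJ/kg = -32913 kJ/min
|Q| = 548.56 kW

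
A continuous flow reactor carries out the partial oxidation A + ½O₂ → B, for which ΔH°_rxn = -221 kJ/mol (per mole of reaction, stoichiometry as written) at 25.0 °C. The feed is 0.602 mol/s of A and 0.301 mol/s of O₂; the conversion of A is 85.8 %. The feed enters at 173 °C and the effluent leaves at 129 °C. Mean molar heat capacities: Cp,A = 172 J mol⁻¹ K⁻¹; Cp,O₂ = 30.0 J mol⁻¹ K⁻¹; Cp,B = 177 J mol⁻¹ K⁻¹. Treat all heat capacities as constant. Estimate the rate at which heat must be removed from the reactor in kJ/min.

Extent of reaction ξ = 0.858 × 0.602 = 0.51652 mol/s
Reaction term: ξ·ΔH°_rxn = 0.51652 × -221 = -114.15 kJ/s
Sensible, feed 173→25 °C: -16.661 kJ/s
Outlet flows (mol/s): A 0.085484, O₂ 0.042742, B 0.51652
Sensible, products 25→129 °C: 11.171 kJ/s
Q = ΔH = -119.64 kJ/s = -119.64 kW
Heat removed = 7178.4 kJ/min

Q_out = 7180 kJ/min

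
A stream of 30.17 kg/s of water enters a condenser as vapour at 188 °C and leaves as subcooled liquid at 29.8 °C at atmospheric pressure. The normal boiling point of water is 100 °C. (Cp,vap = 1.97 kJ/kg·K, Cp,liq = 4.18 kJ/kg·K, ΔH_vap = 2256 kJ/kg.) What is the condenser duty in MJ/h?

vapour 188→100 °C: -173.36 kJ/kg
condensation at 100 °C: -2256 kJ/kg
liquid 100→29.8 °C: -293.44 kJ/kg
Δh = -173.36 + -2256 + -293.44 = -2722.8 kJ/kg
Q = ṁ·Δh = 30.17 kg/s × -2722.8 kJ/kg = -82147 kJ/s
|Q| = 82147 kW = 295730 MJ/h

Q_c = 296000 MJ/h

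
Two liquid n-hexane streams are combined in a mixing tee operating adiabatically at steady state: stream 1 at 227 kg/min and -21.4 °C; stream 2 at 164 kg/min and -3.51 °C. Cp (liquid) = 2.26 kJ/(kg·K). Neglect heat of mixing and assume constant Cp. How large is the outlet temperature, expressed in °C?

No heat crosses the boundary, so H_out = H_in.
T_out = Σ ṁᵢCp,ᵢTᵢ / Σ ṁᵢCp,ᵢ
      = -12280 / 883.66 = -13.896 °C

T_out = -13.9 °C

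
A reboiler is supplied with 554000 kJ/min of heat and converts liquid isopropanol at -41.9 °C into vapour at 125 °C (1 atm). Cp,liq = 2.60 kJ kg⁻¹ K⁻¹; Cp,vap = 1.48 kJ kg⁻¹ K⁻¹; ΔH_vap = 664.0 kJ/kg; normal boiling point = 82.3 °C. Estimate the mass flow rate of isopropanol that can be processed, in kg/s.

ṁ = 8.79 kg/s

Δh = 2.60×(82.3−-41.9) + 664.0 + 1.48×(125−82.3) = 1050.1 kJ/kg
Q = 554000 kJ/min = 9233.3 kJ/s = 9233.3 kJ/s
ṁ = Q/Δh = 9233.3 / 1050.1 = 8.7927 kg/s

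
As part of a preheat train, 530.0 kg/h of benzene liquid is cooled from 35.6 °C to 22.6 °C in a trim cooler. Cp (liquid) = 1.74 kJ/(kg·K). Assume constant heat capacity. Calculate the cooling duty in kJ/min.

Q = ṁ·Cp·ΔT = 530.0 × 1.74 × (22.6 − 35.6) = -11989 kJ/h
Converting: 11989 / 3600 s = 3.3302 kW
Cooling duty = 199.81 kJ/min

Q_c = 200 kJ/min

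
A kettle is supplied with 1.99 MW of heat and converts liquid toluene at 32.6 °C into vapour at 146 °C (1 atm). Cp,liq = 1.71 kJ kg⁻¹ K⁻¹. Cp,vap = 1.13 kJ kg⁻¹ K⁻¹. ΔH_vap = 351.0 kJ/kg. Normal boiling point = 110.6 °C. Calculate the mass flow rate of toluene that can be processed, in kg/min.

Δh = 1.71×(110.6−32.6) + 351.0 + 1.13×(146−110.6) = 524.38 kJ/kg
Q = 1.99 MW = 1990 kJ/s = 119400 kJ/min
ṁ = Q/Δh = 119400 / 524.38 = 227.7 kg/min

ṁ = 228 kg/min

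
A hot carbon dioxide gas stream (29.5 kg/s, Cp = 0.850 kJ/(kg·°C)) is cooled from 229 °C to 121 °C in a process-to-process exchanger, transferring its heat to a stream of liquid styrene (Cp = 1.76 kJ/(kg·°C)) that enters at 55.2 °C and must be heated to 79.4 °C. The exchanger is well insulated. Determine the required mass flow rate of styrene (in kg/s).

Heat released by hot stream: Q = 29.5 × 0.850 × (229 − 121) = 2708.1 kJ/s
Energy balance on cold side (adiabatic exchanger): Q = ṁ_c·Cp_c·(T_c,out − T_c,in)
ṁ_c = 2708.1 / [1.76 × (79.4 − 55.2)] = 63.582 kg/s

ṁ_c = 63.6 kg/s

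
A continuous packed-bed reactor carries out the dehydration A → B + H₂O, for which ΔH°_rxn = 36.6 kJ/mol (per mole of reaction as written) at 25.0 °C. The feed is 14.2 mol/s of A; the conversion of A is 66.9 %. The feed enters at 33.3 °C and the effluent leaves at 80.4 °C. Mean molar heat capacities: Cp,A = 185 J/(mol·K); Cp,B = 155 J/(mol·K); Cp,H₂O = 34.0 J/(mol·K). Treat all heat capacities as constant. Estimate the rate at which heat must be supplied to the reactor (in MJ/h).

Extent of reaction ξ = 0.669 × 14.2 = 9.4998 mol/s
Reaction term: ξ·ΔH°_rxn = 9.4998 × 36.6 = 347.69 kJ/s
Sensible, feed 33.3→25 °C: -21.804 kJ/s
Outlet flows (mol/s): A 4.7002, B 9.4998, H₂O 9.4998
Sensible, products 25→80.4 °C: 147.64 kJ/s
Q = ΔH = 473.53 kJ/s = 473.53 kW
Heat supplied = 1704.7 MJ/h

Q_in = 1700 MJ/h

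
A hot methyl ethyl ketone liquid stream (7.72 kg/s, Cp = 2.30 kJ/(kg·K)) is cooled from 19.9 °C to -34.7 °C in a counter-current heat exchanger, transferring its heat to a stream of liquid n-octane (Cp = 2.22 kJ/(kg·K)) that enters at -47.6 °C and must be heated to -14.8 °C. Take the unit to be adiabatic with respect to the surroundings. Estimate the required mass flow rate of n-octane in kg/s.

ṁ_c = 13.3 kg/s

Heat released by hot stream: Q = 7.72 × 2.30 × (19.9 − -34.7) = 969.48 kJ/s
Energy balance on cold side (adiabatic exchanger): Q = ṁ_c·Cp_c·(T_c,out − T_c,in)
ṁ_c = 969.48 / [2.22 × (-14.8 − -47.6)] = 13.314 kg/s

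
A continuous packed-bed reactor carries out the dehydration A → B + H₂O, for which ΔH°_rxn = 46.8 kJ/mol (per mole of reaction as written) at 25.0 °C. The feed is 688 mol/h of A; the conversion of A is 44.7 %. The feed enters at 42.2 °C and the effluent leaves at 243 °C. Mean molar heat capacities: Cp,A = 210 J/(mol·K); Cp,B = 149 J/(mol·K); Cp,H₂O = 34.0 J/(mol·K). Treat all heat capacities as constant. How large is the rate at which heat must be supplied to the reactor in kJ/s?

Extent of reaction ξ = 0.447 × 688 = 307.54 mol/h
Reaction term: ξ·ΔH°_rxn = 307.54 × 46.8 = 14393 kJ/h
Sensible, feed 42.2→25 °C: -2485.1 kJ/h
Outlet flows (mol/h): A 380.46, B 307.54, H₂O 307.54
Sensible, products 25→243 °C: 29686 kJ/h
Q = ΔH = 41594 kJ/h = 11.554 kW
Heat supplied = 11.554 kJ/s

Q_in = 11.6 kJ/s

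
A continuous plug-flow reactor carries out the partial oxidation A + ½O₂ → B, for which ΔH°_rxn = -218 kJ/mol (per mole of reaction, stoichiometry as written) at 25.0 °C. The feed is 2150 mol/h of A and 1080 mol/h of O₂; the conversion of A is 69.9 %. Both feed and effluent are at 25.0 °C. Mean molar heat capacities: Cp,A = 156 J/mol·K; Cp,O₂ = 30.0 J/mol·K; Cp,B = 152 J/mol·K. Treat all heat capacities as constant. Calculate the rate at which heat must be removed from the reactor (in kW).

Extent of reaction ξ = 0.699 × 2150 = 1502.8 mol/h
Reaction term: ξ·ΔH°_rxn = 1502.8 × -218 = -327620 kJ/h
Q = ΔH = -327620 kJ/h = -91.006 kW
Heat removed = 91.006 kW

Q_out = 91.0 kW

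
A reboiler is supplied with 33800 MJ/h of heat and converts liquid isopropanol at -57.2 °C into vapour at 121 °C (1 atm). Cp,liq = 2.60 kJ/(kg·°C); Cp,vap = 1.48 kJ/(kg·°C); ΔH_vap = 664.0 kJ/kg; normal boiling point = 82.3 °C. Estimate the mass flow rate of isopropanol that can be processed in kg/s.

ṁ = 8.66 kg/s

Δh = 2.60×(82.3−-57.2) + 664.0 + 1.48×(121−82.3) = 1084 kJ/kg
Q = 33800 MJ/h = 9388.9 kJ/s = 9388.9 kJ/s
ṁ = Q/Δh = 9388.9 / 1084 = 8.6615 kg/s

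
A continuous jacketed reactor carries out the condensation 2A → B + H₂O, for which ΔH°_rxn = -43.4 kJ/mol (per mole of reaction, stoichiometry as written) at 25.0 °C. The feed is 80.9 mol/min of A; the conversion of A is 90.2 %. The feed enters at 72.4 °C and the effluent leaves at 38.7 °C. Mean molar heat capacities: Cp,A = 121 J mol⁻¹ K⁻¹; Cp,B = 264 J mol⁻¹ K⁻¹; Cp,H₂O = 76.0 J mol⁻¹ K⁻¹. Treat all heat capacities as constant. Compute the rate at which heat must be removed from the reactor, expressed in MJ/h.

Q_out = 112 MJ/h

Extent of reaction ξ = 0.902 × 80.9 / 2 = 36.486 mol/min
Reaction term: ξ·ΔH°_rxn = 36.486 × -43.4 = -1583.5 kJ/min
Sensible, feed 72.4→25 °C: -463.99 kJ/min
Outlet flows (mol/min): A 7.9282, B 36.486, H₂O 36.486
Sensible, products 25→38.7 °C: 183.09 kJ/min
Q = ΔH = -1864.4 kJ/min = -31.073 kW
Heat removed = 111.86 MJ/h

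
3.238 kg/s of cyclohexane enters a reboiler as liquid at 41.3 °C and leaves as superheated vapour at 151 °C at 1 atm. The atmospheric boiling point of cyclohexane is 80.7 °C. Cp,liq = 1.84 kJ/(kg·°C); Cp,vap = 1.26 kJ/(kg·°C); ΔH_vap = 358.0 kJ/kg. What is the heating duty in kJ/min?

Q = 101000 kJ/min

liquid 41.3→80.7 °C: 72.496 kJ/kg
vaporisation at 80.7 °C: 358 kJ/kg
vapour 80.7→151 °C: 88.578 kJ/kg
Δh = 72.496 + 358 + 88.578 = 519.07 kJ/kg
Q = ṁ·Δh = 3.238 kg/s × 519.07 kJ/kg = 1680.8 kJ/s
|Q| = 1680.8 kW = 100850 kJ/min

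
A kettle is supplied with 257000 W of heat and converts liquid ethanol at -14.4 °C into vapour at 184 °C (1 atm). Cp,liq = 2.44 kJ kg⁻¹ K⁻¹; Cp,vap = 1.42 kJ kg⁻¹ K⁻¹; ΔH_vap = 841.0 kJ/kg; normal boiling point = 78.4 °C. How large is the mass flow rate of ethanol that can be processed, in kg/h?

ṁ = 760 kg/h

Δh = 2.44×(78.4−-14.4) + 841.0 + 1.42×(184−78.4) = 1217.4 kJ/kg
Q = 257000 W = 257 kJ/s = 925200 kJ/h
ṁ = Q/Δh = 925200 / 1217.4 = 759.99 kg/h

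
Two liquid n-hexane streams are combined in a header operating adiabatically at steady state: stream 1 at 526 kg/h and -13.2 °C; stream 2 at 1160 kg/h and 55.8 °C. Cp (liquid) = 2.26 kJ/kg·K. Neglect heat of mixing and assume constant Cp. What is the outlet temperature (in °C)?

Adiabatic, steady state ⇒ Σ ṁᵢCp,ᵢ(T_out − Tᵢ) = 0
T_out = Σ ṁᵢCp,ᵢTᵢ / Σ ṁᵢCp,ᵢ
      = 130590 / 3810.4 = 34.273 °C

T_out = 34.3 °C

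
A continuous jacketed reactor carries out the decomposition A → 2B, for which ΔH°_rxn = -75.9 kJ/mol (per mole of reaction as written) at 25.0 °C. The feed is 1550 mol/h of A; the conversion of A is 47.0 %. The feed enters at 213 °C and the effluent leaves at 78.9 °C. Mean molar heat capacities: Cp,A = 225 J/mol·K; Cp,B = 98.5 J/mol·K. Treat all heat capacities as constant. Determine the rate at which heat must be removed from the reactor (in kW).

Extent of reaction ξ = 0.470 × 1550 = 728.5 mol/h
Reaction term: ξ·ΔH°_rxn = 728.5 × -75.9 = -55293 kJ/h
Sensible, feed 213→25 °C: -65565 kJ/h
Outlet flows (mol/h): A 821.5, B 1457
Sensible, products 25→78.9 °C: 17698 kJ/h
Q = ΔH = -103160 kJ/h = -28.656 kW
Heat removed = 28.656 kW

Q_out = 28.7 kW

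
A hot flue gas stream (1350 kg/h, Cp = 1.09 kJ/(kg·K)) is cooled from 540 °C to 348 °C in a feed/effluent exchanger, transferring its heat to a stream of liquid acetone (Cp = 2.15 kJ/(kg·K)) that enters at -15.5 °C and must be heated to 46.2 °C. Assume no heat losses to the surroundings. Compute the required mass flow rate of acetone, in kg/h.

Heat released by hot stream: Q = 1350 × 1.09 × (540 − 348) = 282530 kJ/h
Energy balance on cold side (adiabatic exchanger): Q = ṁ_c·Cp_c·(T_c,out − T_c,in)
ṁ_c = 282530 / [2.15 × (46.2 − -15.5)] = 2129.8 kg/h

ṁ_c = 2130 kg/h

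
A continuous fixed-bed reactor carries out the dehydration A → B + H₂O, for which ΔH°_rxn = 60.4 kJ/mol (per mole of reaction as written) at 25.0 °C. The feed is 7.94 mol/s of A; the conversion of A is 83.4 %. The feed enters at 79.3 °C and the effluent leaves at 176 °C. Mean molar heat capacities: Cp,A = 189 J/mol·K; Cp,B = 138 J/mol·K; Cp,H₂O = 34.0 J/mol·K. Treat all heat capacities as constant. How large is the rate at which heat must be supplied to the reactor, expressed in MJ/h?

Q_in = 1900 MJ/h

Extent of reaction ξ = 0.834 × 7.94 = 6.622 mol/s
Reaction term: ξ·ΔH°_rxn = 6.622 × 60.4 = 399.97 kJ/s
Sensible, feed 79.3→25 °C: -81.486 kJ/s
Outlet flows (mol/s): A 1.318, B 6.622, H₂O 6.622
Sensible, products 25→176 °C: 209.6 kJ/s
Q = ΔH = 528.08 kJ/s = 528.08 kW
Heat supplied = 1901.1 MJ/h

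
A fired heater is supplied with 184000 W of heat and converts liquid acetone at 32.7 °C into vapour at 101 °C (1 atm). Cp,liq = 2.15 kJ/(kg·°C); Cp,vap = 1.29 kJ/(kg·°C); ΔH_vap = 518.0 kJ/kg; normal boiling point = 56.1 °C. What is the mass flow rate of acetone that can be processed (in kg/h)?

Δh = 2.15×(56.1−32.7) + 518.0 + 1.29×(101−56.1) = 626.23 kJ/kg
Q = 184000 W = 184 kJ/s = 662400 kJ/h
ṁ = Q/Δh = 662400 / 626.23 = 1057.8 kg/h

ṁ = 1060 kg/h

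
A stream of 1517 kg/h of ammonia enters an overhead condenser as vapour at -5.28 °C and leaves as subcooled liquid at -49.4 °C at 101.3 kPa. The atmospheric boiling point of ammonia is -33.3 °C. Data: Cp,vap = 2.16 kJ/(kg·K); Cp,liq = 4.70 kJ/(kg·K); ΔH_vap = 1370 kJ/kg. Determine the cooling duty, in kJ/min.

Q_c = 38100 kJ/min

vapour -5.28→-33.3 °C: -60.523 kJ/kg
condensation at -33.3 °C: -1370 kJ/kg
liquid -33.3→-49.4 °C: -75.67 kJ/kg
Δh = -60.523 + -1370 + -75.67 = -1506.2 kJ/kg
Q = ṁ·Δh = 1517 kg/h × -1506.2 kJ/kg = -2.2849e+06 kJ/h
|Q| = 634.69 kW = 38082 kJ/min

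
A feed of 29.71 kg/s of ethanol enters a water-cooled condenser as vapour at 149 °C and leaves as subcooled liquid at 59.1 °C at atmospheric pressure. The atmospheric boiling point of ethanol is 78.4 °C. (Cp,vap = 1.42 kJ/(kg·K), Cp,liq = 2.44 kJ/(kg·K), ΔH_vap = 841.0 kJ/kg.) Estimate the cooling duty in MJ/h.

vapour 149→78.4 °C: -100.25 kJ/kg
condensation at 78.4 °C: -841 kJ/kg
liquid 78.4→59.1 °C: -47.092 kJ/kg
Δh = -100.25 + -841 + -47.092 = -988.34 kJ/kg
Q = ṁ·Δh = 29.71 kg/s × -988.34 kJ/kg = -29364 kJ/s
|Q| = 29364 kW = 105710 MJ/h

Q_c = 106000 MJ/h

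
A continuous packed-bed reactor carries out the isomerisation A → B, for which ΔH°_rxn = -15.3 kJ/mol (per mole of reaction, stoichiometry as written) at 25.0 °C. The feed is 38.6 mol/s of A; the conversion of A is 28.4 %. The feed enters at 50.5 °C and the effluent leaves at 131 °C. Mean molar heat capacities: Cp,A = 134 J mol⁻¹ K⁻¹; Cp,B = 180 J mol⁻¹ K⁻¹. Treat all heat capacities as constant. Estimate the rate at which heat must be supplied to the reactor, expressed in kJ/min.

Q_in = 18100 kJ/min

Extent of reaction ξ = 0.284 × 38.6 = 10.962 mol/s
Reaction term: ξ·ΔH°_rxn = 10.962 × -15.3 = -167.72 kJ/s
Sensible, feed 50.5→25 °C: -131.9 kJ/s
Outlet flows (mol/s): A 27.638, B 10.962
Sensible, products 25→131 °C: 601.73 kJ/s
Q = ΔH = 302.11 kJ/s = 302.11 kW
Heat supplied = 18126 kJ/min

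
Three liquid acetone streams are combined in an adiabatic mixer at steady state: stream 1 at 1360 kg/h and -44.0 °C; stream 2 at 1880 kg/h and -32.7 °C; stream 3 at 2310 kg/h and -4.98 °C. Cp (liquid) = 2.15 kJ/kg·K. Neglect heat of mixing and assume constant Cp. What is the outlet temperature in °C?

Energy balance with Q = 0: Σ ṁᵢCp,ᵢ(T_out − Tᵢ) = 0
T_out = Σ ṁᵢCp,ᵢTᵢ / Σ ṁᵢCp,ᵢ
      = -285560 / 11932 = -23.931 °C

T_out = -23.9 °C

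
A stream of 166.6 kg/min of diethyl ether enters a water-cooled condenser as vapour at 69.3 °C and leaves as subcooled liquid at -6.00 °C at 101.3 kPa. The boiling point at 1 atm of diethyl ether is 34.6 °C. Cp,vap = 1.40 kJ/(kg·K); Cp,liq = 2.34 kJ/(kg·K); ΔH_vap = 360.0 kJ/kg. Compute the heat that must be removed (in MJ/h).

Q_c = 5030 MJ/h

vapour 69.3→34.6 °C: -48.58 kJ/kg
condensation at 34.6 °C: -360 kJ/kg
liquid 34.6→-6.00 °C: -95.004 kJ/kg
Δh = -48.58 + -360 + -95.004 = -503.58 kJ/kg
Q = ṁ·Δh = 166.6 kg/min × -503.58 kJ/kg = -83897 kJ/min
|Q| = 1398.3 kW = 5033.8 MJ/h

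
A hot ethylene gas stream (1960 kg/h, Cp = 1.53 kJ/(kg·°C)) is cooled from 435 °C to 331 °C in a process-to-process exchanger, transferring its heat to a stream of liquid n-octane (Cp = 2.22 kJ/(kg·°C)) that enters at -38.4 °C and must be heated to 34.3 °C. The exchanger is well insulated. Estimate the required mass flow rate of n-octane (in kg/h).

Heat released by hot stream: Q = 1960 × 1.53 × (435 − 331) = 311880 kJ/h
Energy balance on cold side (adiabatic exchanger): Q = ṁ_c·Cp_c·(T_c,out − T_c,in)
ṁ_c = 311880 / [2.22 × (34.3 − -38.4)] = 1932.4 kg/h

ṁ_c = 1930 kg/h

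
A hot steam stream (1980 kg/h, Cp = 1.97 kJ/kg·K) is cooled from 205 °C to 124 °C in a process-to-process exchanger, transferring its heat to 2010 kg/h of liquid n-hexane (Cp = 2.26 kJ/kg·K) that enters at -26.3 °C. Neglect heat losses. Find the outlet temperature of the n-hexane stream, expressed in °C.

Heat released by hot stream: Q = 1980 × 1.97 × (205 − 124) = 315950 kJ/h
Energy balance on cold side (adiabatic exchanger): Q = ṁ_c·Cp_c·(T_c,out − T_c,in)
T_c,out = -26.3 + 315950/(2010 × 2.26) = 43.252 °C

T_c,out = 43.3 °C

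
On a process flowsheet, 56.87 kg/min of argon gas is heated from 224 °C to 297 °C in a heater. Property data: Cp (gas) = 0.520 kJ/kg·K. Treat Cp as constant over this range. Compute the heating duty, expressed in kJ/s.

Q = 36.0 kJ/s

Q = ṁ·Cp·ΔT = 56.87 × 0.520 × (297 − 224) = 2158.8 kJ/min
Converting: 2158.8 / 60 s = 35.98 kW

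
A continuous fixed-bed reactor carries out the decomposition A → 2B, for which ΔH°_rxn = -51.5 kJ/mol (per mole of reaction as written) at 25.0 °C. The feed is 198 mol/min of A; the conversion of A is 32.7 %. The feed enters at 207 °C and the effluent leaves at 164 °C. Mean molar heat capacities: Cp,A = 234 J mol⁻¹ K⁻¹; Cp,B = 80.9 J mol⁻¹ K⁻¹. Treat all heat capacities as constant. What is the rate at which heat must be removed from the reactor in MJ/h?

Q_out = 359 MJ/h

Extent of reaction ξ = 0.327 × 198 = 64.746 mol/min
Reaction term: ξ·ΔH°_rxn = 64.746 × -51.5 = -3334.4 kJ/min
Sensible, feed 207→25 °C: -8432.4 kJ/min
Outlet flows (mol/min): A 133.25, B 129.49
Sensible, products 25→164 °C: 5790.4 kJ/min
Q = ΔH = -5976.5 kJ/min = -99.608 kW
Heat removed = 358.59 MJ/h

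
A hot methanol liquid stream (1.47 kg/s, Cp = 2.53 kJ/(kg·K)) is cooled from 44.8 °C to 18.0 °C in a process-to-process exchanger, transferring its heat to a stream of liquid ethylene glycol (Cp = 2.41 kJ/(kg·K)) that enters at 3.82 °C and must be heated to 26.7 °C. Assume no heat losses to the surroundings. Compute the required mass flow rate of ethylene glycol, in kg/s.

ṁ_c = 1.81 kg/s

Heat released by hot stream: Q = 1.47 × 2.53 × (44.8 − 18.0) = 99.672 kJ/s
Energy balance on cold side (adiabatic exchanger): Q = ṁ_c·Cp_c·(T_c,out − T_c,in)
ṁ_c = 99.672 / [2.41 × (26.7 − 3.82)] = 1.8076 kg/s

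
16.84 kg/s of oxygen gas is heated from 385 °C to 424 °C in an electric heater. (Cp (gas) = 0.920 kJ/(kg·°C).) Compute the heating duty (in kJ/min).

Q = 36300 kJ/min

Q = ṁ·Cp·ΔT = 16.84 × 0.920 × (424 − 385) = 604.22 kJ/s
Heating duty = 36253 kJ/min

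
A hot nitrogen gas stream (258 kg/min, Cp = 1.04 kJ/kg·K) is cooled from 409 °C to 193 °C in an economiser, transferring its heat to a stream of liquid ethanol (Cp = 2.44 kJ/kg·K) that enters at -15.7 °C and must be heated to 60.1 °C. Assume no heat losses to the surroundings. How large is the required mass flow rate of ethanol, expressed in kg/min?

ṁ_c = 313 kg/min

Heat released by hot stream: Q = 258 × 1.04 × (409 − 193) = 57957 kJ/min
Energy balance on cold side (adiabatic exchanger): Q = ṁ_c·Cp_c·(T_c,out − T_c,in)
ṁ_c = 57957 / [2.44 × (60.1 − -15.7)] = 313.36 kg/min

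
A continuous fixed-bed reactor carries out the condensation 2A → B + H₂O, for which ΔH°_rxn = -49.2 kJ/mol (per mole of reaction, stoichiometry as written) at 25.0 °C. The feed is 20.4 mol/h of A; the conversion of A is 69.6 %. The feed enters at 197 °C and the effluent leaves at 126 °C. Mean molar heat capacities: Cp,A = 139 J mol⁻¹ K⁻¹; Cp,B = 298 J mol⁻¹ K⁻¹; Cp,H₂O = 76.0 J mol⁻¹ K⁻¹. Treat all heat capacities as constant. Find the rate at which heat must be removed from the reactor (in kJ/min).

Q_out = 8.03 kJ/min

Extent of reaction ξ = 0.696 × 20.4 / 2 = 7.0992 mol/h
Reaction term: ξ·ΔH°_rxn = 7.0992 × -49.2 = -349.28 kJ/h
Sensible, feed 197→25 °C: -487.72 kJ/h
Outlet flows (mol/h): A 6.2016, B 7.0992, H₂O 7.0992
Sensible, products 25→126 °C: 355.23 kJ/h
Q = ΔH = -481.77 kJ/h = -0.13383 kW
Heat removed = 8.0296 kJ/min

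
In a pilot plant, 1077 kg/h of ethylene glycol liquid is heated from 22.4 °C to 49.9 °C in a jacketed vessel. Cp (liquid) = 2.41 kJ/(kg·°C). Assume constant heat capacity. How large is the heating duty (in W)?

Q = 19800 W

Q = ṁ·Cp·ΔT = 1077 × 2.41 × (49.9 − 22.4) = 71378 kJ/h
Converting: 71378 / 3600 s = 19.827 kW
Heating duty = 19827 W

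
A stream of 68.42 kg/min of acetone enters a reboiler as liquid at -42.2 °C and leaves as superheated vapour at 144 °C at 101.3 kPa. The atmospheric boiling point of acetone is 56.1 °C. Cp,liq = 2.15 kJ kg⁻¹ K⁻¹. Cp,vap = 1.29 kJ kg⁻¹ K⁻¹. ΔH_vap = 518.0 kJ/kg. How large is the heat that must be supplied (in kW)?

Q = 961 kW

liquid -42.2→56.1 °C: 211.35 kJ/kg
vaporisation at 56.1 °C: 518 kJ/kg
vapour 56.1→144 °C: 113.39 kJ/kg
Δh = 211.35 + 518 + 113.39 = 842.74 kJ/kg
Q = ṁ·Δh = 68.42 kg/min × 842.74 kJ/kg = 57660 kJ/min
|Q| = 961 kW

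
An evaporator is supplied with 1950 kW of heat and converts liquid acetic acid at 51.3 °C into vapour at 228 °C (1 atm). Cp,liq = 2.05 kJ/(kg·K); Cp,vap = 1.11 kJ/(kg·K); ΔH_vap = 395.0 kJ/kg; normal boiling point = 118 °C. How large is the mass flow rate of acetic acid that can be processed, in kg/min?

ṁ = 179 kg/min

Δh = 2.05×(118−51.3) + 395.0 + 1.11×(228−118) = 653.84 kJ/kg
Q = 1950 kW = 1950 kJ/s = 117000 kJ/min
ṁ = Q/Δh = 117000 / 653.84 = 178.94 kg/min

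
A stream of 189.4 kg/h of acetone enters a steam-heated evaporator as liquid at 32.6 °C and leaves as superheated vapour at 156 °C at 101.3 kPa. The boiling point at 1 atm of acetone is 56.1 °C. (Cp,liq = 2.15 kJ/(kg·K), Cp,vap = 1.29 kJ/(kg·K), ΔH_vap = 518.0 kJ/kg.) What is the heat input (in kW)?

Q = 36.7 kW

liquid 32.6→56.1 °C: 50.525 kJ/kg
vaporisation at 56.1 °C: 518 kJ/kg
vapour 56.1→156 °C: 128.87 kJ/kg
Δh = 50.525 + 518 + 128.87 = 697.4 kJ/kg
Q = ṁ·Δh = 189.4 kg/h × 697.4 kJ/kg = 132090 kJ/h
|Q| = 36.691 kW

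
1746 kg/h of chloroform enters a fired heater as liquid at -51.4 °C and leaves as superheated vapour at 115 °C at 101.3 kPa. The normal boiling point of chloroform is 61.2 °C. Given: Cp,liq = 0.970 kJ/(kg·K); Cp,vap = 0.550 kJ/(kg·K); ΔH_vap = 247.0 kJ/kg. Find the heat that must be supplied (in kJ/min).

Q = 11200 kJ/min

liquid -51.4→61.2 °C: 109.22 kJ/kg
vaporisation at 61.2 °C: 247 kJ/kg
vapour 61.2→115 °C: 29.59 kJ/kg
Δh = 109.22 + 247 + 29.59 = 385.81 kJ/kg
Q = ṁ·Δh = 1746 kg/h × 385.81 kJ/kg = 673630 kJ/h
|Q| = 187.12 kW = 11227 kJ/min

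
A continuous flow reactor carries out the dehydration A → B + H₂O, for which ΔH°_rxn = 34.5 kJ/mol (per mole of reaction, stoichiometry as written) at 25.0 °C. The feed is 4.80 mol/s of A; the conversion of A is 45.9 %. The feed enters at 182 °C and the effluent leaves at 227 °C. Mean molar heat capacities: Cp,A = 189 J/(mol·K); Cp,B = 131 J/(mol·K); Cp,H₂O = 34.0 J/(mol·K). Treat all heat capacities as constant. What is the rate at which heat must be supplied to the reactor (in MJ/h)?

Q_in = 382 MJ/h

Extent of reaction ξ = 0.459 × 4.80 = 2.2032 mol/s
Reaction term: ξ·ΔH°_rxn = 2.2032 × 34.5 = 76.01 kJ/s
Sensible, feed 182→25 °C: -142.43 kJ/s
Outlet flows (mol/s): A 2.5968, B 2.2032, H₂O 2.2032
Sensible, products 25→227 °C: 172.57 kJ/s
Q = ΔH = 106.15 kJ/s = 106.15 kW
Heat supplied = 382.15 MJ/h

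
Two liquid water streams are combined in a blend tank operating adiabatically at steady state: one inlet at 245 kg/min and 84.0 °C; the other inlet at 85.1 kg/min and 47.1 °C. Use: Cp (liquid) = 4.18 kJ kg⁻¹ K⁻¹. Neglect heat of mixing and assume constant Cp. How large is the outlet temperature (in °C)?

T_out = 74.5 °C

No heat crosses the boundary, so H_out = H_in.
Σ ṁᵢCp,ᵢTᵢ = 245×4.18×84.0 + 85.1×4.18×47.1 = 102780
Σ ṁᵢCp,ᵢ = 245×4.18 + 85.1×4.18 = 1379.8
T_out = 102780 / 1379.8 = 74.487 °C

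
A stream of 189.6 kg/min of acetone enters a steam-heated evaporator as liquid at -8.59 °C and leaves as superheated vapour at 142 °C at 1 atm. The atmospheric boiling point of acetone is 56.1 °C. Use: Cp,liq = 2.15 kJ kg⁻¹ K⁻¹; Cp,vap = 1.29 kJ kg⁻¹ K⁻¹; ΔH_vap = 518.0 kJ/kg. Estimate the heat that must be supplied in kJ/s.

liquid -8.59→56.1 °C: 139.08 kJ/kg
vaporisation at 56.1 °C: 518 kJ/kg
vapour 56.1→142 °C: 110.81 kJ/kg
Δh = 139.08 + 518 + 110.81 = 767.89 kJ/kg
Q = ṁ·Δh = 189.6 kg/min × 767.89 kJ/kg = 145590 kJ/min
|Q| = 2426.5 kW

Q = 2430 kJ/s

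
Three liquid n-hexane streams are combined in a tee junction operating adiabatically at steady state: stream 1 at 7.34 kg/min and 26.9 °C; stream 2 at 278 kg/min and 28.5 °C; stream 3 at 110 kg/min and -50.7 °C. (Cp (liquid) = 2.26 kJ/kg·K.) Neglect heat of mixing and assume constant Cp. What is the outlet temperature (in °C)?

T_out = 6.43 °C

No heat crosses the boundary, so H_out = H_in.
Σ ṁᵢCp,ᵢTᵢ = 7.34×2.26×26.9 + 278×2.26×28.5 + 110×2.26×-50.7 = 5748.2
Σ ṁᵢCp,ᵢ = 7.34×2.26 + 278×2.26 + 110×2.26 = 893.47
T_out = 5748.2 / 893.47 = 6.4336 °C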